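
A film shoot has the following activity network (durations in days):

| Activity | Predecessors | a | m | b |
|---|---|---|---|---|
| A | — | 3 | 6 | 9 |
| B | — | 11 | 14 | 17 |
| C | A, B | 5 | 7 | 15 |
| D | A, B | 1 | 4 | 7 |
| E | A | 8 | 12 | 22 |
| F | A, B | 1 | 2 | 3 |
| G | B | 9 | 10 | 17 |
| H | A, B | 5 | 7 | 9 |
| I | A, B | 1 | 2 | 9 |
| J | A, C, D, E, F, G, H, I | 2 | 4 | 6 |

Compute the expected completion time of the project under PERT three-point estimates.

te_A = (3 + 4·6 + 9)/6 = 36/6 = 6
te_B = (11 + 4·14 + 17)/6 = 84/6 = 14
te_C = (5 + 4·7 + 15)/6 = 48/6 = 8
te_D = (1 + 4·4 + 7)/6 = 24/6 = 4
te_E = (8 + 4·12 + 22)/6 = 78/6 = 13
te_F = (1 + 4·2 + 3)/6 = 12/6 = 2
te_G = (9 + 4·10 + 17)/6 = 66/6 = 11
te_H = (5 + 4·7 + 9)/6 = 42/6 = 7
te_I = (1 + 4·2 + 9)/6 = 18/6 = 3
te_J = (2 + 4·4 + 6)/6 = 24/6 = 4

Forward pass:
ES_A = 0; EF_A = 6
ES_B = 0; EF_B = 14
ES_C = max(EF_A=6, EF_B=14) = 14; EF_C = 14+8 = 22
ES_D = max(EF_A=6, EF_B=14) = 14; EF_D = 14+4 = 18
ES_E = 6; EF_E = 6+13 = 19
ES_F = max(EF_A=6, EF_B=14) = 14; EF_F = 14+2 = 16
ES_G = 14; EF_G = 14+11 = 25
ES_H = max(EF_A=6, EF_B=14) = 14; EF_H = 14+7 = 21
ES_I = max(EF_A=6, EF_B=14) = 14; EF_I = 14+3 = 17
ES_J = max(EF_A=6, EF_C=22, EF_D=18, EF_E=19, EF_F=16, EF_G=25, EF_H=21, EF_I=17) = 25; EF_J = 25+4 = 29
Expected project duration μ = 29 days. Critical path: B → G → J.

29 days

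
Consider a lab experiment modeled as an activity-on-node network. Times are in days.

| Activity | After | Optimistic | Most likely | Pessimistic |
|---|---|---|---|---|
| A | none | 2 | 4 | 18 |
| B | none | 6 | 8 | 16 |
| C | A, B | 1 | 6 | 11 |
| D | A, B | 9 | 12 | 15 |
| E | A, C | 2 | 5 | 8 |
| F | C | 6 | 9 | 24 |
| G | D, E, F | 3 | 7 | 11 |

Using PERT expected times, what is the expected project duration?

33 days

te_A = (2 + 4·4 + 18)/6 = 36/6 = 6
te_B = (6 + 4·8 + 16)/6 = 54/6 = 9
te_C = (1 + 4·6 + 11)/6 = 36/6 = 6
te_D = (9 + 4·12 + 15)/6 = 72/6 = 12
te_E = (2 + 4·5 + 8)/6 = 30/6 = 5
te_F = (6 + 4·9 + 24)/6 = 66/6 = 11
te_G = (3 + 4·7 + 11)/6 = 42/6 = 7

Forward pass:
ES_A = 0; EF_A = 6
ES_B = 0; EF_B = 9
ES_C = max(EF_A=6, EF_B=9) = 9; EF_C = 9+6 = 15
ES_D = max(EF_A=6, EF_B=9) = 9; EF_D = 9+12 = 21
ES_E = max(EF_A=6, EF_C=15) = 15; EF_E = 15+5 = 20
ES_F = 15; EF_F = 15+11 = 26
ES_G = max(EF_D=21, EF_E=20, EF_F=26) = 26; EF_G = 26+7 = 33
Expected project duration μ = 33 days. Critical path: B → C → F → G.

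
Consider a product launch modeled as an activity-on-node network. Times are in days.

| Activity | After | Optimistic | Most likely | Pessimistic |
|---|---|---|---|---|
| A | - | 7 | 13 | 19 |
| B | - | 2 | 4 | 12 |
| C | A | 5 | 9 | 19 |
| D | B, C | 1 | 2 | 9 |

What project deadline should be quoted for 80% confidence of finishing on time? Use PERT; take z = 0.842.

28.8 days

te_A = (7 + 4·13 + 19)/6 = 78/6 = 13; σ²_A = ((19−7)/6)² = 4.000
te_B = (2 + 4·4 + 12)/6 = 30/6 = 5; σ²_B = ((12−2)/6)² = 2.778
te_C = (5 + 4·9 + 19)/6 = 60/6 = 10; σ²_C = ((19−5)/6)² = 5.444
te_D = (1 + 4·2 + 9)/6 = 18/6 = 3; σ²_D = ((9−1)/6)² = 1.778

Forward pass:
ES_A = 0; EF_A = 13
ES_B = 0; EF_B = 5
ES_C = 13; EF_C = 13+10 = 23
ES_D = max(EF_B=5, EF_C=23) = 23; EF_D = 23+3 = 26
Expected project duration μ = 26 days. Critical path: A → C → D.

Variance along critical path = 4.000 + 5.444 + 1.778 = 11.222; σ = 3.350 days.
D = μ + z·σ = 26 + 0.842·3.350 = 28.8 days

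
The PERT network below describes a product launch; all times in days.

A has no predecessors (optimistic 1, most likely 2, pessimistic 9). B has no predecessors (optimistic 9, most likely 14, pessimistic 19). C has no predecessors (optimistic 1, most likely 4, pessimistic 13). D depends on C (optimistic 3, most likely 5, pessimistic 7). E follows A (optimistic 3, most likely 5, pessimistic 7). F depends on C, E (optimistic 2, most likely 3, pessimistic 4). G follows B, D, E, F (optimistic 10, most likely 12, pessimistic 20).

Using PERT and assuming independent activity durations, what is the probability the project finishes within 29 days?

0.802

te_A = (1 + 4·2 + 9)/6 = 18/6 = 3; σ²_A = ((9−1)/6)² = 1.778
te_B = (9 + 4·14 + 19)/6 = 84/6 = 14; σ²_B = ((19−9)/6)² = 2.778
te_C = (1 + 4·4 + 13)/6 = 30/6 = 5; σ²_C = ((13−1)/6)² = 4.000
te_D = (3 + 4·5 + 7)/6 = 30/6 = 5; σ²_D = ((7−3)/6)² = 0.444
te_E = (3 + 4·5 + 7)/6 = 30/6 = 5; σ²_E = ((7−3)/6)² = 0.444
te_F = (2 + 4·3 + 4)/6 = 18/6 = 3; σ²_F = ((4−2)/6)² = 0.111
te_G = (10 + 4·12 + 20)/6 = 78/6 = 13; σ²_G = ((20−10)/6)² = 2.778

Forward pass:
ES_A = 0; EF_A = 3
ES_B = 0; EF_B = 14
ES_C = 0; EF_C = 5
ES_D = 5; EF_D = 5+5 = 10
ES_E = 3; EF_E = 3+5 = 8
ES_F = max(EF_C=5, EF_E=8) = 8; EF_F = 8+3 = 11
ES_G = max(EF_B=14, EF_D=10, EF_E=8, EF_F=11) = 14; EF_G = 14+13 = 27
Expected project duration μ = 27 days. Critical path: B → G.

Variance along critical path = 2.778 + 2.778 = 5.556; σ = √5.556 = 2.357 days.
Z = (29 − 27) / 2.357 = 0.849
P(T ≤ 29) = Φ(0.849) ≈ 0.802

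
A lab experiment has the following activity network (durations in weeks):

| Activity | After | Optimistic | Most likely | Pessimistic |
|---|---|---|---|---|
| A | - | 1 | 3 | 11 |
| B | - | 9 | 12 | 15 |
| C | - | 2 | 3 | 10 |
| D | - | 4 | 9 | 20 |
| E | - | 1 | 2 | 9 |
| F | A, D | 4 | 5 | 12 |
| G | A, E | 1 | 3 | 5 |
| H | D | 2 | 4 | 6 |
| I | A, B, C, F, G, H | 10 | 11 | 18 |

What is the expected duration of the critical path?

te_A = (1 + 4·3 + 11)/6 = 24/6 = 4
te_B = (9 + 4·12 + 15)/6 = 72/6 = 12
te_C = (2 + 4·3 + 10)/6 = 24/6 = 4
te_D = (4 + 4·9 + 20)/6 = 60/6 = 10
te_E = (1 + 4·2 + 9)/6 = 18/6 = 3
te_F = (4 + 4·5 + 12)/6 = 36/6 = 6
te_G = (1 + 4·3 + 5)/6 = 18/6 = 3
te_H = (2 + 4·4 + 6)/6 = 24/6 = 4
te_I = (10 + 4·11 + 18)/6 = 72/6 = 12

Forward pass:
ES_A = 0; EF_A = 4
ES_B = 0; EF_B = 12
ES_C = 0; EF_C = 4
ES_D = 0; EF_D = 10
ES_E = 0; EF_E = 3
ES_F = max(EF_A=4, EF_D=10) = 10; EF_F = 10+6 = 16
ES_G = max(EF_A=4, EF_E=3) = 4; EF_G = 4+3 = 7
ES_H = 10; EF_H = 10+4 = 14
ES_I = max(EF_A=4, EF_B=12, EF_C=4, EF_F=16, EF_G=7, EF_H=14) = 16; EF_I = 16+12 = 28
Expected project duration μ = 28 weeks. Critical path: D → F → I.

28 weeks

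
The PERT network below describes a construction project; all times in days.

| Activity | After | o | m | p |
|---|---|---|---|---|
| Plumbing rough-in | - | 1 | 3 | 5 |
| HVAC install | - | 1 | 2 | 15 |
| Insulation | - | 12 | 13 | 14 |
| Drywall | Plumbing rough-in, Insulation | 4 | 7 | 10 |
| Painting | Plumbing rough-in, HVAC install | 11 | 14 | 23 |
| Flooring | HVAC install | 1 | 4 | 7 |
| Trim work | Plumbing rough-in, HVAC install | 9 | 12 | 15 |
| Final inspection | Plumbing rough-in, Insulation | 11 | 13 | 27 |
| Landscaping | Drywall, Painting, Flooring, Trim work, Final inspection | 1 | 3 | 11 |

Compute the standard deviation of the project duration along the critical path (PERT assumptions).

te_Plumbing rough-in = (1 + 4·3 + 5)/6 = 18/6 = 3; σ²_Plumbing rough-in = ((5−1)/6)² = 0.444
te_HVAC install = (1 + 4·2 + 15)/6 = 24/6 = 4; σ²_HVAC install = ((15−1)/6)² = 5.444
te_Insulation = (12 + 4·13 + 14)/6 = 78/6 = 13; σ²_Insulation = ((14−12)/6)² = 0.111
te_Drywall = (4 + 4·7 + 10)/6 = 42/6 = 7; σ²_Drywall = ((10−4)/6)² = 1.000
te_Painting = (11 + 4·14 + 23)/6 = 90/6 = 15; σ²_Painting = ((23−11)/6)² = 4.000
te_Flooring = (1 + 4·4 + 7)/6 = 24/6 = 4; σ²_Flooring = ((7−1)/6)² = 1.000
te_Trim work = (9 + 4·12 + 15)/6 = 72/6 = 12; σ²_Trim work = ((15−9)/6)² = 1.000
te_Final inspection = (11 + 4·13 + 27)/6 = 90/6 = 15; σ²_Final inspection = ((27−11)/6)² = 7.111
te_Landscaping = (1 + 4·3 + 11)/6 = 24/6 = 4; σ²_Landscaping = ((11−1)/6)² = 2.778

Forward pass:
ES_Plumbing rough-in = 0; EF_Plumbing rough-in = 3
ES_HVAC install = 0; EF_HVAC install = 4
ES_Insulation = 0; EF_Insulation = 13
ES_Drywall = max(EF_Plumbing rough-in=3, EF_Insulation=13) = 13; EF_Drywall = 13+7 = 20
ES_Painting = max(EF_Plumbing rough-in=3, EF_HVAC install=4) = 4; EF_Painting = 4+15 = 19
ES_Flooring = 4; EF_Flooring = 4+4 = 8
ES_Trim work = max(EF_Plumbing rough-in=3, EF_HVAC install=4) = 4; EF_Trim work = 4+12 = 16
ES_Final inspection = max(EF_Plumbing rough-in=3, EF_Insulation=13) = 13; EF_Final inspection = 13+15 = 28
ES_Landscaping = max(EF_Drywall=20, EF_Painting=19, EF_Flooring=8, EF_Trim work=16, EF_Final inspection=28) = 28; EF_Landscaping = 28+4 = 32
Expected project duration μ = 32 days. Critical path: Insulation → Final inspection → Landscaping.

Variance along critical path = 0.111 + 7.111 + 2.778 = 10.000
σ = √10.000 = 3.162 days

3.16 days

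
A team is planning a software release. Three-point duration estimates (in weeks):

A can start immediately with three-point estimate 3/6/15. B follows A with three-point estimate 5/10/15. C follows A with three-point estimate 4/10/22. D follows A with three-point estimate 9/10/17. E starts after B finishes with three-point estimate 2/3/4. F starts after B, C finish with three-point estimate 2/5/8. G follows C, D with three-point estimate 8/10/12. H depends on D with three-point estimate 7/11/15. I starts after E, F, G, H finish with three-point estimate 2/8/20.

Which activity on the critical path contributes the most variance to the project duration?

I

te_A = (3 + 4·6 + 15)/6 = 42/6 = 7; σ²_A = ((15−3)/6)² = 4.000
te_B = (5 + 4·10 + 15)/6 = 60/6 = 10; σ²_B = ((15−5)/6)² = 2.778
te_C = (4 + 4·10 + 22)/6 = 66/6 = 11; σ²_C = ((22−4)/6)² = 9.000
te_D = (9 + 4·10 + 17)/6 = 66/6 = 11; σ²_D = ((17−9)/6)² = 1.778
te_E = (2 + 4·3 + 4)/6 = 18/6 = 3; σ²_E = ((4−2)/6)² = 0.111
te_F = (2 + 4·5 + 8)/6 = 30/6 = 5; σ²_F = ((8−2)/6)² = 1.000
te_G = (8 + 4·10 + 12)/6 = 60/6 = 10; σ²_G = ((12−8)/6)² = 0.444
te_H = (7 + 4·11 + 15)/6 = 66/6 = 11; σ²_H = ((15−7)/6)² = 1.778
te_I = (2 + 4·8 + 20)/6 = 54/6 = 9; σ²_I = ((20−2)/6)² = 9.000

Forward pass:
ES_A = 0; EF_A = 7
ES_B = 7; EF_B = 7+10 = 17
ES_C = 7; EF_C = 7+11 = 18
ES_D = 7; EF_D = 7+11 = 18
ES_E = 17; EF_E = 17+3 = 20
ES_F = max(EF_B=17, EF_C=18) = 18; EF_F = 18+5 = 23
ES_G = max(EF_C=18, EF_D=18) = 18; EF_G = 18+10 = 28
ES_H = 18; EF_H = 18+11 = 29
ES_I = max(EF_E=20, EF_F=23, EF_G=28, EF_H=29) = 29; EF_I = 29+9 = 38
Expected project duration μ = 38 weeks. Critical path: A → D → H → I.

Variances on critical path: σ²_A=4.000, σ²_D=1.778, σ²_H=1.778, σ²_I=9.000.
Largest is σ²_I = 9.000.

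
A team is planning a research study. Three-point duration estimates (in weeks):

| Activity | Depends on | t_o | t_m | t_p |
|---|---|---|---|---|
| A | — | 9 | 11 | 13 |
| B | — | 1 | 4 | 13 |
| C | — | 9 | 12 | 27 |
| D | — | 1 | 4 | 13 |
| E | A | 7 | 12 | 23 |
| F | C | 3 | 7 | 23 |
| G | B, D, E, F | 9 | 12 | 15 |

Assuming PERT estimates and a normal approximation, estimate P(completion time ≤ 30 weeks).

0.020

te_A = (9 + 4·11 + 13)/6 = 66/6 = 11; σ²_A = ((13−9)/6)² = 0.444
te_B = (1 + 4·4 + 13)/6 = 30/6 = 5; σ²_B = ((13−1)/6)² = 4.000
te_C = (9 + 4·12 + 27)/6 = 84/6 = 14; σ²_C = ((27−9)/6)² = 9.000
te_D = (1 + 4·4 + 13)/6 = 30/6 = 5; σ²_D = ((13−1)/6)² = 4.000
te_E = (7 + 4·12 + 23)/6 = 78/6 = 13; σ²_E = ((23−7)/6)² = 7.111
te_F = (3 + 4·7 + 23)/6 = 54/6 = 9; σ²_F = ((23−3)/6)² = 11.111
te_G = (9 + 4·12 + 15)/6 = 72/6 = 12; σ²_G = ((15−9)/6)² = 1.000

Forward pass:
ES_A = 0; EF_A = 11
ES_B = 0; EF_B = 5
ES_C = 0; EF_C = 14
ES_D = 0; EF_D = 5
ES_E = 11; EF_E = 11+13 = 24
ES_F = 14; EF_F = 14+9 = 23
ES_G = max(EF_B=5, EF_D=5, EF_E=24, EF_F=23) = 24; EF_G = 24+12 = 36
Expected project duration μ = 36 weeks. Critical path: A → E → G.

Variance along critical path = 0.444 + 7.111 + 1.000 = 8.556; σ = √8.556 = 2.925 weeks.
Z = (30 − 36) / 2.925 = -2.051
P(T ≤ 30) = Φ(-2.051) ≈ 0.020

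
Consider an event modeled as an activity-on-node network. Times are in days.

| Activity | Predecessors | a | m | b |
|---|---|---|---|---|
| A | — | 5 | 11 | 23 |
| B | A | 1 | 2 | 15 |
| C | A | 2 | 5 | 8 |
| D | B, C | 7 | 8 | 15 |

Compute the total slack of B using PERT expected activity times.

te_A = (5 + 4·11 + 23)/6 = 72/6 = 12
te_B = (1 + 4·2 + 15)/6 = 24/6 = 4
te_C = (2 + 4·5 + 8)/6 = 30/6 = 5
te_D = (7 + 4·8 + 15)/6 = 54/6 = 9

Forward pass:
ES_A = 0; EF_A = 12
ES_B = 12; EF_B = 12+4 = 16
ES_C = 12; EF_C = 12+5 = 17
ES_D = max(EF_B=16, EF_C=17) = 17; EF_D = 17+9 = 26
Expected project duration μ = 26 days. Critical path: A → C → D.

Backward pass:
LF_D = 26; LS_D = 26−9 = 17
LF_C = LS_D = 17; LS_C = 17−5 = 12
LF_B = LS_D = 17; LS_B = 17−4 = 13
LF_A = min(LS_B=13, LS_C=12) = 12; LS_A = 12−12 = 0
Slack_B = LS_B − ES_B = 13 − 12 = 1

1 days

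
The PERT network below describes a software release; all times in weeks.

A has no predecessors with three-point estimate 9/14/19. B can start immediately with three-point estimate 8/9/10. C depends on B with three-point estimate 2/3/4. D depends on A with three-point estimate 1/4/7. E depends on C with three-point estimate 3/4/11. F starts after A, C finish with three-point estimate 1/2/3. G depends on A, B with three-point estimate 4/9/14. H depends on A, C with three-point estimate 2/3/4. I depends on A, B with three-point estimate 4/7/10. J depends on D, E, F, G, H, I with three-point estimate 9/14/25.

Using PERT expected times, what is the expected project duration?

te_A = (9 + 4·14 + 19)/6 = 84/6 = 14
te_B = (8 + 4·9 + 10)/6 = 54/6 = 9
te_C = (2 + 4·3 + 4)/6 = 18/6 = 3
te_D = (1 + 4·4 + 7)/6 = 24/6 = 4
te_E = (3 + 4·4 + 11)/6 = 30/6 = 5
te_F = (1 + 4·2 + 3)/6 = 12/6 = 2
te_G = (4 + 4·9 + 14)/6 = 54/6 = 9
te_H = (2 + 4·3 + 4)/6 = 18/6 = 3
te_I = (4 + 4·7 + 10)/6 = 42/6 = 7
te_J = (9 + 4·14 + 25)/6 = 90/6 = 15

Forward pass:
ES_A = 0; EF_A = 14
ES_B = 0; EF_B = 9
ES_C = 9; EF_C = 9+3 = 12
ES_D = 14; EF_D = 14+4 = 18
ES_E = 12; EF_E = 12+5 = 17
ES_F = max(EF_A=14, EF_C=12) = 14; EF_F = 14+2 = 16
ES_G = max(EF_A=14, EF_B=9) = 14; EF_G = 14+9 = 23
ES_H = max(EF_A=14, EF_C=12) = 14; EF_H = 14+3 = 17
ES_I = max(EF_A=14, EF_B=9) = 14; EF_I = 14+7 = 21
ES_J = max(EF_D=18, EF_E=17, EF_F=16, EF_G=23, EF_H=17, EF_I=21) = 23; EF_J = 23+15 = 38
Expected project duration μ = 38 weeks. Critical path: A → G → J.

38 weeks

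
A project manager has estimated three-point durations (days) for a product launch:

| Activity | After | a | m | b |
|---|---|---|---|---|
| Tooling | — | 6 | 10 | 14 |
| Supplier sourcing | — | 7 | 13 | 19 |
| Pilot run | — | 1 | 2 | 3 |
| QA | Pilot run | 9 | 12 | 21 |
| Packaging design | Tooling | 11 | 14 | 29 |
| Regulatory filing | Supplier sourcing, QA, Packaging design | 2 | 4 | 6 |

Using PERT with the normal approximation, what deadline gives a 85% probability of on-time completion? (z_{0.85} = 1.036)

te_Tooling = (6 + 4·10 + 14)/6 = 60/6 = 10; σ²_Tooling = ((14−6)/6)² = 1.778
te_Supplier sourcing = (7 + 4·13 + 19)/6 = 78/6 = 13; σ²_Supplier sourcing = ((19−7)/6)² = 4.000
te_Pilot run = (1 + 4·2 + 3)/6 = 12/6 = 2; σ²_Pilot run = ((3−1)/6)² = 0.111
te_QA = (9 + 4·12 + 21)/6 = 78/6 = 13; σ²_QA = ((21−9)/6)² = 4.000
te_Packaging design = (11 + 4·14 + 29)/6 = 96/6 = 16; σ²_Packaging design = ((29−11)/6)² = 9.000
te_Regulatory filing = (2 + 4·4 + 6)/6 = 24/6 = 4; σ²_Regulatory filing = ((6−2)/6)² = 0.444

Forward pass:
ES_Tooling = 0; EF_Tooling = 10
ES_Supplier sourcing = 0; EF_Supplier sourcing = 13
ES_Pilot run = 0; EF_Pilot run = 2
ES_QA = 2; EF_QA = 2+13 = 15
ES_Packaging design = 10; EF_Packaging design = 10+16 = 26
ES_Regulatory filing = max(EF_Supplier sourcing=13, EF_QA=15, EF_Packaging design=26) = 26; EF_Regulatory filing = 26+4 = 30
Expected project duration μ = 30 days. Critical path: Tooling → Packaging design → Regulatory filing.

Variance along critical path = 1.778 + 9.000 + 0.444 = 11.222; σ = 3.350 days.
D = μ + z·σ = 30 + 1.036·3.350 = 33.5 days

33.5 days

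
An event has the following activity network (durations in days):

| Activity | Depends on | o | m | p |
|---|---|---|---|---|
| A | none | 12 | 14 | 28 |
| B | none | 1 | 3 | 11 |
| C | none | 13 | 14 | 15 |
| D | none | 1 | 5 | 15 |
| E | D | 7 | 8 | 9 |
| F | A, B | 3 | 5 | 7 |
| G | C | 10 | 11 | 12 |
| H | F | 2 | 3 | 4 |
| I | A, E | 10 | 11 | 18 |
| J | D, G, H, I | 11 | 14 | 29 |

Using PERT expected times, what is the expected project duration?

te_A = (12 + 4·14 + 28)/6 = 96/6 = 16
te_B = (1 + 4·3 + 11)/6 = 24/6 = 4
te_C = (13 + 4·14 + 15)/6 = 84/6 = 14
te_D = (1 + 4·5 + 15)/6 = 36/6 = 6
te_E = (7 + 4·8 + 9)/6 = 48/6 = 8
te_F = (3 + 4·5 + 7)/6 = 30/6 = 5
te_G = (10 + 4·11 + 12)/6 = 66/6 = 11
te_H = (2 + 4·3 + 4)/6 = 18/6 = 3
te_I = (10 + 4·11 + 18)/6 = 72/6 = 12
te_J = (11 + 4·14 + 29)/6 = 96/6 = 16

Forward pass:
ES_A = 0; EF_A = 16
ES_B = 0; EF_B = 4
ES_C = 0; EF_C = 14
ES_D = 0; EF_D = 6
ES_E = 6; EF_E = 6+8 = 14
ES_F = max(EF_A=16, EF_B=4) = 16; EF_F = 16+5 = 21
ES_G = 14; EF_G = 14+11 = 25
ES_H = 21; EF_H = 21+3 = 24
ES_I = max(EF_A=16, EF_E=14) = 16; EF_I = 16+12 = 28
ES_J = max(EF_D=6, EF_G=25, EF_H=24, EF_I=28) = 28; EF_J = 28+16 = 44
Expected project duration μ = 44 days. Critical path: A → I → J.

44 days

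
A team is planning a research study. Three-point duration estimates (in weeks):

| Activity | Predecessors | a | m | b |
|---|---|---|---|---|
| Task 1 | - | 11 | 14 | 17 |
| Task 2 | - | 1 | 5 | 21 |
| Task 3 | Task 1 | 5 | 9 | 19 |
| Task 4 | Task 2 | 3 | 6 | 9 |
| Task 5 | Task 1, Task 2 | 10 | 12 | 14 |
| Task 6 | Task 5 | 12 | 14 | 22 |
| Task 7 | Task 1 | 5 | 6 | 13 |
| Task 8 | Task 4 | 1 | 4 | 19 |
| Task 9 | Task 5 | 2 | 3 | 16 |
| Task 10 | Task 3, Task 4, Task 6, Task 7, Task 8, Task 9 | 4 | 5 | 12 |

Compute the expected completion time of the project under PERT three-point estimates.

te_Task 1 = (11 + 4·14 + 17)/6 = 84/6 = 14
te_Task 2 = (1 + 4·5 + 21)/6 = 42/6 = 7
te_Task 3 = (5 + 4·9 + 19)/6 = 60/6 = 10
te_Task 4 = (3 + 4·6 + 9)/6 = 36/6 = 6
te_Task 5 = (10 + 4·12 + 14)/6 = 72/6 = 12
te_Task 6 = (12 + 4·14 + 22)/6 = 90/6 = 15
te_Task 7 = (5 + 4·6 + 13)/6 = 42/6 = 7
te_Task 8 = (1 + 4·4 + 19)/6 = 36/6 = 6
te_Task 9 = (2 + 4·3 + 16)/6 = 30/6 = 5
te_Task 10 = (4 + 4·5 + 12)/6 = 36/6 = 6

Forward pass:
ES_Task 1 = 0; EF_Task 1 = 14
ES_Task 2 = 0; EF_Task 2 = 7
ES_Task 3 = 14; EF_Task 3 = 14+10 = 24
ES_Task 4 = 7; EF_Task 4 = 7+6 = 13
ES_Task 5 = max(EF_Task 1=14, EF_Task 2=7) = 14; EF_Task 5 = 14+12 = 26
ES_Task 6 = 26; EF_Task 6 = 26+15 = 41
ES_Task 7 = 14; EF_Task 7 = 14+7 = 21
ES_Task 8 = 13; EF_Task 8 = 13+6 = 19
ES_Task 9 = 26; EF_Task 9 = 26+5 = 31
ES_Task 10 = max(EF_Task 3=24, EF_Task 4=13, EF_Task 6=41, EF_Task 7=21, EF_Task 8=19, EF_Task 9=31) = 41; EF_Task 10 = 41+6 = 47
Expected project duration μ = 47 weeks. Critical path: Task 1 → Task 5 → Task 6 → Task 10.

47 weeks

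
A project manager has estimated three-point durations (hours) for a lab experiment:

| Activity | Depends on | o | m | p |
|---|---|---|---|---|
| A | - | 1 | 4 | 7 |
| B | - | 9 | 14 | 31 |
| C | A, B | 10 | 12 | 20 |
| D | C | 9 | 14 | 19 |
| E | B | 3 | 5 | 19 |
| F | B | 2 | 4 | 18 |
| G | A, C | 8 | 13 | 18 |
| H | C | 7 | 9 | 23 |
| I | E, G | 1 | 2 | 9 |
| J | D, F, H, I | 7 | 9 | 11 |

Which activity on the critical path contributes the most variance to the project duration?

te_A = (1 + 4·4 + 7)/6 = 24/6 = 4; σ²_A = ((7−1)/6)² = 1.000
te_B = (9 + 4·14 + 31)/6 = 96/6 = 16; σ²_B = ((31−9)/6)² = 13.444
te_C = (10 + 4·12 + 20)/6 = 78/6 = 13; σ²_C = ((20−10)/6)² = 2.778
te_D = (9 + 4·14 + 19)/6 = 84/6 = 14; σ²_D = ((19−9)/6)² = 2.778
te_E = (3 + 4·5 + 19)/6 = 42/6 = 7; σ²_E = ((19−3)/6)² = 7.111
te_F = (2 + 4·4 + 18)/6 = 36/6 = 6; σ²_F = ((18−2)/6)² = 7.111
te_G = (8 + 4·13 + 18)/6 = 78/6 = 13; σ²_G = ((18−8)/6)² = 2.778
te_H = (7 + 4·9 + 23)/6 = 66/6 = 11; σ²_H = ((23−7)/6)² = 7.111
te_I = (1 + 4·2 + 9)/6 = 18/6 = 3; σ²_I = ((9−1)/6)² = 1.778
te_J = (7 + 4·9 + 11)/6 = 54/6 = 9; σ²_J = ((11−7)/6)² = 0.444

Forward pass:
ES_A = 0; EF_A = 4
ES_B = 0; EF_B = 16
ES_C = max(EF_A=4, EF_B=16) = 16; EF_C = 16+13 = 29
ES_D = 29; EF_D = 29+14 = 43
ES_E = 16; EF_E = 16+7 = 23
ES_F = 16; EF_F = 16+6 = 22
ES_G = max(EF_A=4, EF_C=29) = 29; EF_G = 29+13 = 42
ES_H = 29; EF_H = 29+11 = 40
ES_I = max(EF_E=23, EF_G=42) = 42; EF_I = 42+3 = 45
ES_J = max(EF_D=43, EF_F=22, EF_H=40, EF_I=45) = 45; EF_J = 45+9 = 54
Expected project duration μ = 54 hours. Critical path: B → C → G → I → J.

Variances on critical path: σ²_B=13.444, σ²_C=2.778, σ²_G=2.778, σ²_I=1.778, σ²_J=0.444.
Largest is σ²_B = 13.444.

B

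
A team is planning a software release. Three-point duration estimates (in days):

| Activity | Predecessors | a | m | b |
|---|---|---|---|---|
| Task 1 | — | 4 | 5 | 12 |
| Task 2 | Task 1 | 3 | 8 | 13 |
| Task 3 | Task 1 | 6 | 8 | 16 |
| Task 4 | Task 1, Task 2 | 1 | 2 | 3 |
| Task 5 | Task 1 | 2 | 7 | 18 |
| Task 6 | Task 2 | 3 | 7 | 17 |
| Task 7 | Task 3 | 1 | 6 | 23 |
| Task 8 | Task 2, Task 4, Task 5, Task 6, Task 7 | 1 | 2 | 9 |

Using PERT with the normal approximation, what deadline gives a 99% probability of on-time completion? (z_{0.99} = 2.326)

36.3 days

te_Task 1 = (4 + 4·5 + 12)/6 = 36/6 = 6; σ²_Task 1 = ((12−4)/6)² = 1.778
te_Task 2 = (3 + 4·8 + 13)/6 = 48/6 = 8; σ²_Task 2 = ((13−3)/6)² = 2.778
te_Task 3 = (6 + 4·8 + 16)/6 = 54/6 = 9; σ²_Task 3 = ((16−6)/6)² = 2.778
te_Task 4 = (1 + 4·2 + 3)/6 = 12/6 = 2; σ²_Task 4 = ((3−1)/6)² = 0.111
te_Task 5 = (2 + 4·7 + 18)/6 = 48/6 = 8; σ²_Task 5 = ((18−2)/6)² = 7.111
te_Task 6 = (3 + 4·7 + 17)/6 = 48/6 = 8; σ²_Task 6 = ((17−3)/6)² = 5.444
te_Task 7 = (1 + 4·6 + 23)/6 = 48/6 = 8; σ²_Task 7 = ((23−1)/6)² = 13.444
te_Task 8 = (1 + 4·2 + 9)/6 = 18/6 = 3; σ²_Task 8 = ((9−1)/6)² = 1.778

Forward pass:
ES_Task 1 = 0; EF_Task 1 = 6
ES_Task 2 = 6; EF_Task 2 = 6+8 = 14
ES_Task 3 = 6; EF_Task 3 = 6+9 = 15
ES_Task 4 = max(EF_Task 1=6, EF_Task 2=14) = 14; EF_Task 4 = 14+2 = 16
ES_Task 5 = 6; EF_Task 5 = 6+8 = 14
ES_Task 6 = 14; EF_Task 6 = 14+8 = 22
ES_Task 7 = 15; EF_Task 7 = 15+8 = 23
ES_Task 8 = max(EF_Task 2=14, EF_Task 4=16, EF_Task 5=14, EF_Task 6=22, EF_Task 7=23) = 23; EF_Task 8 = 23+3 = 26
Expected project duration μ = 26 days. Critical path: Task 1 → Task 3 → Task 7 → Task 8.

Variance along critical path = 1.778 + 2.778 + 13.444 + 1.778 = 19.778; σ = 4.447 days.
D = μ + z·σ = 26 + 2.326·4.447 = 36.3 days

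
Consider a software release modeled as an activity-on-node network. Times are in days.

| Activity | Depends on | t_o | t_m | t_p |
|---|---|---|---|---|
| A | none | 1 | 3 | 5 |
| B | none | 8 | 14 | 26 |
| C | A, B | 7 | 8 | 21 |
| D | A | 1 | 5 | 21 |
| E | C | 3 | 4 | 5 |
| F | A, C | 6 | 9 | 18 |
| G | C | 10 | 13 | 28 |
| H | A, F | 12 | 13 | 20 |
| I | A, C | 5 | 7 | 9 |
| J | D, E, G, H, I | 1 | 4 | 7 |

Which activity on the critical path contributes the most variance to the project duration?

B

te_A = (1 + 4·3 + 5)/6 = 18/6 = 3; σ²_A = ((5−1)/6)² = 0.444
te_B = (8 + 4·14 + 26)/6 = 90/6 = 15; σ²_B = ((26−8)/6)² = 9.000
te_C = (7 + 4·8 + 21)/6 = 60/6 = 10; σ²_C = ((21−7)/6)² = 5.444
te_D = (1 + 4·5 + 21)/6 = 42/6 = 7; σ²_D = ((21−1)/6)² = 11.111
te_E = (3 + 4·4 + 5)/6 = 24/6 = 4; σ²_E = ((5−3)/6)² = 0.111
te_F = (6 + 4·9 + 18)/6 = 60/6 = 10; σ²_F = ((18−6)/6)² = 4.000
te_G = (10 + 4·13 + 28)/6 = 90/6 = 15; σ²_G = ((28−10)/6)² = 9.000
te_H = (12 + 4·13 + 20)/6 = 84/6 = 14; σ²_H = ((20−12)/6)² = 1.778
te_I = (5 + 4·7 + 9)/6 = 42/6 = 7; σ²_I = ((9−5)/6)² = 0.444
te_J = (1 + 4·4 + 7)/6 = 24/6 = 4; σ²_J = ((7−1)/6)² = 1.000

Forward pass:
ES_A = 0; EF_A = 3
ES_B = 0; EF_B = 15
ES_C = max(EF_A=3, EF_B=15) = 15; EF_C = 15+10 = 25
ES_D = 3; EF_D = 3+7 = 10
ES_E = 25; EF_E = 25+4 = 29
ES_F = max(EF_A=3, EF_C=25) = 25; EF_F = 25+10 = 35
ES_G = 25; EF_G = 25+15 = 40
ES_H = max(EF_A=3, EF_F=35) = 35; EF_H = 35+14 = 49
ES_I = max(EF_A=3, EF_C=25) = 25; EF_I = 25+7 = 32
ES_J = max(EF_D=10, EF_E=29, EF_G=40, EF_H=49, EF_I=32) = 49; EF_J = 49+4 = 53
Expected project duration μ = 53 days. Critical path: B → C → F → H → J.

Variances on critical path: σ²_B=9.000, σ²_C=5.444, σ²_F=4.000, σ²_H=1.778, σ²_J=1.000.
Largest is σ²_B = 9.000.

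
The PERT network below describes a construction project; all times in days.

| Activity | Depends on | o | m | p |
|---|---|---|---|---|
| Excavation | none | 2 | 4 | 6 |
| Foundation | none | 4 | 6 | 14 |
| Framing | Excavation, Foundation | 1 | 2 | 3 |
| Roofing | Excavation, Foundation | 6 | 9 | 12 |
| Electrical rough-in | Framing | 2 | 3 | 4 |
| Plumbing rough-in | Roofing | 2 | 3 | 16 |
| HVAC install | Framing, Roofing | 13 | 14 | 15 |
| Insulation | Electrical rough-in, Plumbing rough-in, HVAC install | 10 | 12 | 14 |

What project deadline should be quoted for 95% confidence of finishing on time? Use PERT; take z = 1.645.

45.4 days

te_Excavation = (2 + 4·4 + 6)/6 = 24/6 = 4; σ²_Excavation = ((6−2)/6)² = 0.444
te_Foundation = (4 + 4·6 + 14)/6 = 42/6 = 7; σ²_Foundation = ((14−4)/6)² = 2.778
te_Framing = (1 + 4·2 + 3)/6 = 12/6 = 2; σ²_Framing = ((3−1)/6)² = 0.111
te_Roofing = (6 + 4·9 + 12)/6 = 54/6 = 9; σ²_Roofing = ((12−6)/6)² = 1.000
te_Electrical rough-in = (2 + 4·3 + 4)/6 = 18/6 = 3; σ²_Electrical rough-in = ((4−2)/6)² = 0.111
te_Plumbing rough-in = (2 + 4·3 + 16)/6 = 30/6 = 5; σ²_Plumbing rough-in = ((16−2)/6)² = 5.444
te_HVAC install = (13 + 4·14 + 15)/6 = 84/6 = 14; σ²_HVAC install = ((15−13)/6)² = 0.111
te_Insulation = (10 + 4·12 + 14)/6 = 72/6 = 12; σ²_Insulation = ((14−10)/6)² = 0.444

Forward pass:
ES_Excavation = 0; EF_Excavation = 4
ES_Foundation = 0; EF_Foundation = 7
ES_Framing = max(EF_Excavation=4, EF_Foundation=7) = 7; EF_Framing = 7+2 = 9
ES_Roofing = max(EF_Excavation=4, EF_Foundation=7) = 7; EF_Roofing = 7+9 = 16
ES_Electrical rough-in = 9; EF_Electrical rough-in = 9+3 = 12
ES_Plumbing rough-in = 16; EF_Plumbing rough-in = 16+5 = 21
ES_HVAC install = max(EF_Framing=9, EF_Roofing=16) = 16; EF_HVAC install = 16+14 = 30
ES_Insulation = max(EF_Electrical rough-in=12, EF_Plumbing rough-in=21, EF_HVAC install=30) = 30; EF_Insulation = 30+12 = 42
Expected project duration μ = 42 days. Critical path: Foundation → Roofing → HVAC install → Insulation.

Variance along critical path = 2.778 + 1.000 + 0.111 + 0.444 = 4.333; σ = 2.082 days.
D = μ + z·σ = 42 + 1.645·2.082 = 45.4 days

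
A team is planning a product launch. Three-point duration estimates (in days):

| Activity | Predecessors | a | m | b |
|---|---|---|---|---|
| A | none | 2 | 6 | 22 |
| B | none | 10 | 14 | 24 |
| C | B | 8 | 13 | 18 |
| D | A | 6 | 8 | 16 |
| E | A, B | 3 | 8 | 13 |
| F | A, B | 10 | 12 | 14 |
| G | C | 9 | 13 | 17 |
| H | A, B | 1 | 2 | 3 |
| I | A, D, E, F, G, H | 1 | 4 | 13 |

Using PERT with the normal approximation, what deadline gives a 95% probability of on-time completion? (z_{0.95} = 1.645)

52.2 days

te_A = (2 + 4·6 + 22)/6 = 48/6 = 8; σ²_A = ((22−2)/6)² = 11.111
te_B = (10 + 4·14 + 24)/6 = 90/6 = 15; σ²_B = ((24−10)/6)² = 5.444
te_C = (8 + 4·13 + 18)/6 = 78/6 = 13; σ²_C = ((18−8)/6)² = 2.778
te_D = (6 + 4·8 + 16)/6 = 54/6 = 9; σ²_D = ((16−6)/6)² = 2.778
te_E = (3 + 4·8 + 13)/6 = 48/6 = 8; σ²_E = ((13−3)/6)² = 2.778
te_F = (10 + 4·12 + 14)/6 = 72/6 = 12; σ²_F = ((14−10)/6)² = 0.444
te_G = (9 + 4·13 + 17)/6 = 78/6 = 13; σ²_G = ((17−9)/6)² = 1.778
te_H = (1 + 4·2 + 3)/6 = 12/6 = 2; σ²_H = ((3−1)/6)² = 0.111
te_I = (1 + 4·4 + 13)/6 = 30/6 = 5; σ²_I = ((13−1)/6)² = 4.000

Forward pass:
ES_A = 0; EF_A = 8
ES_B = 0; EF_B = 15
ES_C = 15; EF_C = 15+13 = 28
ES_D = 8; EF_D = 8+9 = 17
ES_E = max(EF_A=8, EF_B=15) = 15; EF_E = 15+8 = 23
ES_F = max(EF_A=8, EF_B=15) = 15; EF_F = 15+12 = 27
ES_G = 28; EF_G = 28+13 = 41
ES_H = max(EF_A=8, EF_B=15) = 15; EF_H = 15+2 = 17
ES_I = max(EF_A=8, EF_D=17, EF_E=23, EF_F=27, EF_G=41, EF_H=17) = 41; EF_I = 41+5 = 46
Expected project duration μ = 46 days. Critical path: B → C → G → I.

Variance along critical path = 5.444 + 2.778 + 1.778 + 4.000 = 14.000; σ = 3.742 days.
D = μ + z·σ = 46 + 1.645·3.742 = 52.2 days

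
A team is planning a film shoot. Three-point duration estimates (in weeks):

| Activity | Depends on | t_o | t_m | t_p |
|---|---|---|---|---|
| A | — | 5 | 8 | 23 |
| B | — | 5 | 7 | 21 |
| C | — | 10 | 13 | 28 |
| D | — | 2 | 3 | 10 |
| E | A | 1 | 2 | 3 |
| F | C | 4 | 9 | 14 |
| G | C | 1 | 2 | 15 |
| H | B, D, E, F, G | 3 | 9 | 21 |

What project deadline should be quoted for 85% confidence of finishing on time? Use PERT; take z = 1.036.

te_A = (5 + 4·8 + 23)/6 = 60/6 = 10; σ²_A = ((23−5)/6)² = 9.000
te_B = (5 + 4·7 + 21)/6 = 54/6 = 9; σ²_B = ((21−5)/6)² = 7.111
te_C = (10 + 4·13 + 28)/6 = 90/6 = 15; σ²_C = ((28−10)/6)² = 9.000
te_D = (2 + 4·3 + 10)/6 = 24/6 = 4; σ²_D = ((10−2)/6)² = 1.778
te_E = (1 + 4·2 + 3)/6 = 12/6 = 2; σ²_E = ((3−1)/6)² = 0.111
te_F = (4 + 4·9 + 14)/6 = 54/6 = 9; σ²_F = ((14−4)/6)² = 2.778
te_G = (1 + 4·2 + 15)/6 = 24/6 = 4; σ²_G = ((15−1)/6)² = 5.444
te_H = (3 + 4·9 + 21)/6 = 60/6 = 10; σ²_H = ((21−3)/6)² = 9.000

Forward pass:
ES_A = 0; EF_A = 10
ES_B = 0; EF_B = 9
ES_C = 0; EF_C = 15
ES_D = 0; EF_D = 4
ES_E = 10; EF_E = 10+2 = 12
ES_F = 15; EF_F = 15+9 = 24
ES_G = 15; EF_G = 15+4 = 19
ES_H = max(EF_B=9, EF_D=4, EF_E=12, EF_F=24, EF_G=19) = 24; EF_H = 24+10 = 34
Expected project duration μ = 34 weeks. Critical path: C → F → H.

Variance along critical path = 9.000 + 2.778 + 9.000 = 20.778; σ = 4.558 weeks.
D = μ + z·σ = 34 + 1.036·4.558 = 38.7 weeks

38.7 weeks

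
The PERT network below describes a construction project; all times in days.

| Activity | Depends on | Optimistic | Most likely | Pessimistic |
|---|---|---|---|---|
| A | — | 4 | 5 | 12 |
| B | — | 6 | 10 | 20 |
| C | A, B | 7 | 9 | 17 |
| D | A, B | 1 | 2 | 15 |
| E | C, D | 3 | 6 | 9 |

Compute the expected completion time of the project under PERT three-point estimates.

te_A = (4 + 4·5 + 12)/6 = 36/6 = 6
te_B = (6 + 4·10 + 20)/6 = 66/6 = 11
te_C = (7 + 4·9 + 17)/6 = 60/6 = 10
te_D = (1 + 4·2 + 15)/6 = 24/6 = 4
te_E = (3 + 4·6 + 9)/6 = 36/6 = 6

Forward pass:
ES_A = 0; EF_A = 6
ES_B = 0; EF_B = 11
ES_C = max(EF_A=6, EF_B=11) = 11; EF_C = 11+10 = 21
ES_D = max(EF_A=6, EF_B=11) = 11; EF_D = 11+4 = 15
ES_E = max(EF_C=21, EF_D=15) = 21; EF_E = 21+6 = 27
Expected project duration μ = 27 days. Critical path: B → C → E.

27 days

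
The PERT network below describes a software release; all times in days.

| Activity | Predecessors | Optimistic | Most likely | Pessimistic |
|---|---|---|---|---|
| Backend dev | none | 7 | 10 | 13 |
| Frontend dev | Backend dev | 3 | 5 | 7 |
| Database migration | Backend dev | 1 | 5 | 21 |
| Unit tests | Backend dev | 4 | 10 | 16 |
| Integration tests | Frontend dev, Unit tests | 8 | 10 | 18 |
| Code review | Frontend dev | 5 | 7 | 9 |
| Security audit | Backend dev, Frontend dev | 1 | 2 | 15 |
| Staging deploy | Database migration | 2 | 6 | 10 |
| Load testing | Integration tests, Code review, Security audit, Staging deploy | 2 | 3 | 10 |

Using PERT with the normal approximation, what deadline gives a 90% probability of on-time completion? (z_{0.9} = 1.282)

39.0 days

te_Backend dev = (7 + 4·10 + 13)/6 = 60/6 = 10; σ²_Backend dev = ((13−7)/6)² = 1.000
te_Frontend dev = (3 + 4·5 + 7)/6 = 30/6 = 5; σ²_Frontend dev = ((7−3)/6)² = 0.444
te_Database migration = (1 + 4·5 + 21)/6 = 42/6 = 7; σ²_Database migration = ((21−1)/6)² = 11.111
te_Unit tests = (4 + 4·10 + 16)/6 = 60/6 = 10; σ²_Unit tests = ((16−4)/6)² = 4.000
te_Integration tests = (8 + 4·10 + 18)/6 = 66/6 = 11; σ²_Integration tests = ((18−8)/6)² = 2.778
te_Code review = (5 + 4·7 + 9)/6 = 42/6 = 7; σ²_Code review = ((9−5)/6)² = 0.444
te_Security audit = (1 + 4·2 + 15)/6 = 24/6 = 4; σ²_Security audit = ((15−1)/6)² = 5.444
te_Staging deploy = (2 + 4·6 + 10)/6 = 36/6 = 6; σ²_Staging deploy = ((10−2)/6)² = 1.778
te_Load testing = (2 + 4·3 + 10)/6 = 24/6 = 4; σ²_Load testing = ((10−2)/6)² = 1.778

Forward pass:
ES_Backend dev = 0; EF_Backend dev = 10
ES_Frontend dev = 10; EF_Frontend dev = 10+5 = 15
ES_Database migration = 10; EF_Database migration = 10+7 = 17
ES_Unit tests = 10; EF_Unit tests = 10+10 = 20
ES_Integration tests = max(EF_Frontend dev=15, EF_Unit tests=20) = 20; EF_Integration tests = 20+11 = 31
ES_Code review = 15; EF_Code review = 15+7 = 22
ES_Security audit = max(EF_Backend dev=10, EF_Frontend dev=15) = 15; EF_Security audit = 15+4 = 19
ES_Staging deploy = 17; EF_Staging deploy = 17+6 = 23
ES_Load testing = max(EF_Integration tests=31, EF_Code review=22, EF_Security audit=19, EF_Staging deploy=23) = 31; EF_Load testing = 31+4 = 35
Expected project duration μ = 35 days. Critical path: Backend dev → Unit tests → Integration tests → Load testing.

Variance along critical path = 1.000 + 4.000 + 2.778 + 1.778 = 9.556; σ = 3.091 days.
D = μ + z·σ = 35 + 1.282·3.091 = 39.0 days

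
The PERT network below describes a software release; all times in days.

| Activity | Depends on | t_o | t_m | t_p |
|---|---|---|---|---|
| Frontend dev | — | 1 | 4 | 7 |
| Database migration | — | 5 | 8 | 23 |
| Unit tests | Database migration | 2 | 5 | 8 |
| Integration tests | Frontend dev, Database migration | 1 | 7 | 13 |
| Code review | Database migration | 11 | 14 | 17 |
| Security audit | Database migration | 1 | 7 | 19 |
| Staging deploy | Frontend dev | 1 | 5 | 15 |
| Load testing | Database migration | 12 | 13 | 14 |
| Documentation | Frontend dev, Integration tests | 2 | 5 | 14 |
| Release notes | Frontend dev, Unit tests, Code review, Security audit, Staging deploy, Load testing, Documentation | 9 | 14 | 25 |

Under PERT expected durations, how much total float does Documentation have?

1 days

te_Frontend dev = (1 + 4·4 + 7)/6 = 24/6 = 4
te_Database migration = (5 + 4·8 + 23)/6 = 60/6 = 10
te_Unit tests = (2 + 4·5 + 8)/6 = 30/6 = 5
te_Integration tests = (1 + 4·7 + 13)/6 = 42/6 = 7
te_Code review = (11 + 4·14 + 17)/6 = 84/6 = 14
te_Security audit = (1 + 4·7 + 19)/6 = 48/6 = 8
te_Staging deploy = (1 + 4·5 + 15)/6 = 36/6 = 6
te_Load testing = (12 + 4·13 + 14)/6 = 78/6 = 13
te_Documentation = (2 + 4·5 + 14)/6 = 36/6 = 6
te_Release notes = (9 + 4·14 + 25)/6 = 90/6 = 15

Forward pass:
ES_Frontend dev = 0; EF_Frontend dev = 4
ES_Database migration = 0; EF_Database migration = 10
ES_Unit tests = 10; EF_Unit tests = 10+5 = 15
ES_Integration tests = max(EF_Frontend dev=4, EF_Database migration=10) = 10; EF_Integration tests = 10+7 = 17
ES_Code review = 10; EF_Code review = 10+14 = 24
ES_Security audit = 10; EF_Security audit = 10+8 = 18
ES_Staging deploy = 4; EF_Staging deploy = 4+6 = 10
ES_Load testing = 10; EF_Load testing = 10+13 = 23
ES_Documentation = max(EF_Frontend dev=4, EF_Integration tests=17) = 17; EF_Documentation = 17+6 = 23
ES_Release notes = max(EF_Frontend dev=4, EF_Unit tests=15, EF_Code review=24, EF_Security audit=18, EF_Staging deploy=10, EF_Load testing=23, EF_Documentation=23) = 24; EF_Release notes = 24+15 = 39
Expected project duration μ = 39 days. Critical path: Database migration → Code review → Release notes.

Backward pass:
LF_Release notes = 39; LS_Release notes = 39−15 = 24
LF_Documentation = LS_Release notes = 24; LS_Documentation = 24−6 = 18
LF_Load testing = LS_Release notes = 24; LS_Load testing = 24−13 = 11
LF_Staging deploy = LS_Release notes = 24; LS_Staging deploy = 24−6 = 18
LF_Security audit = LS_Release notes = 24; LS_Security audit = 24−8 = 16
LF_Code review = LS_Release notes = 24; LS_Code review = 24−14 = 10
LF_Integration tests = LS_Documentation = 18; LS_Integration tests = 18−7 = 11
LF_Unit tests = LS_Release notes = 24; LS_Unit tests = 24−5 = 19
LF_Database migration = min(LS_Unit tests=19, LS_Integration tests=11, LS_Code review=10, LS_Security audit=16, LS_Load testing=11) = 10; LS_Database migration = 10−10 = 0
LF_Frontend dev = min(LS_Integration tests=11, LS_Staging deploy=18, LS_Documentation=18, LS_Release notes=24) = 11; LS_Frontend dev = 11−4 = 7
Slack_Documentation = LS_Documentation − ES_Documentation = 18 − 17 = 1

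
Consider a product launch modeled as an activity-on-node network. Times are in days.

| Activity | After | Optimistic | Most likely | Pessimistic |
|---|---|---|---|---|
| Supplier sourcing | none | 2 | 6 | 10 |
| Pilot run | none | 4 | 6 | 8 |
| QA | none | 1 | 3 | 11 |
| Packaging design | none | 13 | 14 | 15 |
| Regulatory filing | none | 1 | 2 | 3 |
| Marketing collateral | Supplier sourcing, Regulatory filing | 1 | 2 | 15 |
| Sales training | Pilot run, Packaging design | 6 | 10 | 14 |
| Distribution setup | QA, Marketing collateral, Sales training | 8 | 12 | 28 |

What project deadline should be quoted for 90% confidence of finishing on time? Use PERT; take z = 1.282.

te_Supplier sourcing = (2 + 4·6 + 10)/6 = 36/6 = 6; σ²_Supplier sourcing = ((10−2)/6)² = 1.778
te_Pilot run = (4 + 4·6 + 8)/6 = 36/6 = 6; σ²_Pilot run = ((8−4)/6)² = 0.444
te_QA = (1 + 4·3 + 11)/6 = 24/6 = 4; σ²_QA = ((11−1)/6)² = 2.778
te_Packaging design = (13 + 4·14 + 15)/6 = 84/6 = 14; σ²_Packaging design = ((15−13)/6)² = 0.111
te_Regulatory filing = (1 + 4·2 + 3)/6 = 12/6 = 2; σ²_Regulatory filing = ((3−1)/6)² = 0.111
te_Marketing collateral = (1 + 4·2 + 15)/6 = 24/6 = 4; σ²_Marketing collateral = ((15−1)/6)² = 5.444
te_Sales training = (6 + 4·10 + 14)/6 = 60/6 = 10; σ²_Sales training = ((14−6)/6)² = 1.778
te_Distribution setup = (8 + 4·12 + 28)/6 = 84/6 = 14; σ²_Distribution setup = ((28−8)/6)² = 11.111

Forward pass:
ES_Supplier sourcing = 0; EF_Supplier sourcing = 6
ES_Pilot run = 0; EF_Pilot run = 6
ES_QA = 0; EF_QA = 4
ES_Packaging design = 0; EF_Packaging design = 14
ES_Regulatory filing = 0; EF_Regulatory filing = 2
ES_Marketing collateral = max(EF_Supplier sourcing=6, EF_Regulatory filing=2) = 6; EF_Marketing collateral = 6+4 = 10
ES_Sales training = max(EF_Pilot run=6, EF_Packaging design=14) = 14; EF_Sales training = 14+10 = 24
ES_Distribution setup = max(EF_QA=4, EF_Marketing collateral=10, EF_Sales training=24) = 24; EF_Distribution setup = 24+14 = 38
Expected project duration μ = 38 days. Critical path: Packaging design → Sales training → Distribution setup.

Variance along critical path = 0.111 + 1.778 + 11.111 = 13.000; σ = 3.606 days.
D = μ + z·σ = 38 + 1.282·3.606 = 42.6 days

42.6 days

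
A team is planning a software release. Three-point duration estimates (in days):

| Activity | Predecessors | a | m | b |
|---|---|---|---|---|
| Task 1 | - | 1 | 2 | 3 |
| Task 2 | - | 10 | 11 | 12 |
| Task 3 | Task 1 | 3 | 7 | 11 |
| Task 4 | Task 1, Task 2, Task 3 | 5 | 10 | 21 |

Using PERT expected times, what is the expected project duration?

te_Task 1 = (1 + 4·2 + 3)/6 = 12/6 = 2
te_Task 2 = (10 + 4·11 + 12)/6 = 66/6 = 11
te_Task 3 = (3 + 4·7 + 11)/6 = 42/6 = 7
te_Task 4 = (5 + 4·10 + 21)/6 = 66/6 = 11

Forward pass:
ES_Task 1 = 0; EF_Task 1 = 2
ES_Task 2 = 0; EF_Task 2 = 11
ES_Task 3 = 2; EF_Task 3 = 2+7 = 9
ES_Task 4 = max(EF_Task 1=2, EF_Task 2=11, EF_Task 3=9) = 11; EF_Task 4 = 11+11 = 22
Expected project duration μ = 22 days. Critical path: Task 2 → Task 4.

22 days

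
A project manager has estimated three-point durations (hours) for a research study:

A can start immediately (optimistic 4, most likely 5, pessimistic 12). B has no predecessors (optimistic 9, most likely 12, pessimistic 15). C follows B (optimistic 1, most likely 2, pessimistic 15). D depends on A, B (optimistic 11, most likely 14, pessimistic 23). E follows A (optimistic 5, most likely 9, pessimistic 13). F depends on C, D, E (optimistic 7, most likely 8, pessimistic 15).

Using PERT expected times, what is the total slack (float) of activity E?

te_A = (4 + 4·5 + 12)/6 = 36/6 = 6
te_B = (9 + 4·12 + 15)/6 = 72/6 = 12
te_C = (1 + 4·2 + 15)/6 = 24/6 = 4
te_D = (11 + 4·14 + 23)/6 = 90/6 = 15
te_E = (5 + 4·9 + 13)/6 = 54/6 = 9
te_F = (7 + 4·8 + 15)/6 = 54/6 = 9

Forward pass:
ES_A = 0; EF_A = 6
ES_B = 0; EF_B = 12
ES_C = 12; EF_C = 12+4 = 16
ES_D = max(EF_A=6, EF_B=12) = 12; EF_D = 12+15 = 27
ES_E = 6; EF_E = 6+9 = 15
ES_F = max(EF_C=16, EF_D=27, EF_E=15) = 27; EF_F = 27+9 = 36
Expected project duration μ = 36 hours. Critical path: B → D → F.

Backward pass:
LF_F = 36; LS_F = 36−9 = 27
LF_E = LS_F = 27; LS_E = 27−9 = 18
LF_D = LS_F = 27; LS_D = 27−15 = 12
LF_C = LS_F = 27; LS_C = 27−4 = 23
LF_B = min(LS_C=23, LS_D=12) = 12; LS_B = 12−12 = 0
LF_A = min(LS_D=12, LS_E=18) = 12; LS_A = 12−6 = 6
Slack_E = LS_E − ES_E = 18 − 6 = 12

12 hours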